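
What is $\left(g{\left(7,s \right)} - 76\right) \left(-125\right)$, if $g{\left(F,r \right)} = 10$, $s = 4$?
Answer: $8250$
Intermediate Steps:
$\left(g{\left(7,s \right)} - 76\right) \left(-125\right) = \left(10 - 76\right) \left(-125\right) = \left(-66\right) \left(-125\right) = 8250$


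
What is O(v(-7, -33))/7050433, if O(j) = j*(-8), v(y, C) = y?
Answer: 56/7050433 ≈ 7.9428e-6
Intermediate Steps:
O(j) = -8*j
O(v(-7, -33))/7050433 = -8*(-7)/7050433 = 56*(1/7050433) = 56/7050433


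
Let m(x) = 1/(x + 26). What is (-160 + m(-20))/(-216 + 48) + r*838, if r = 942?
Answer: 113673161/144 ≈ 7.8940e+5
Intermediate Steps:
m(x) = 1/(26 + x)
(-160 + m(-20))/(-216 + 48) + r*838 = (-160 + 1/(26 - 20))/(-216 + 48) + 942*838 = (-160 + 1/6)/(-168) + 789396 = (-160 + 1/6)*(-1/168) + 789396 = -959/6*(-1/168) + 789396 = 137/144 + 789396 = 113673161/144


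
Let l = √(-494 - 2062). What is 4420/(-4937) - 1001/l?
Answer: -4420/4937 + 1001*I*√71/426 ≈ -0.89528 + 19.799*I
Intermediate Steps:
l = 6*I*√71 (l = √(-2556) = 6*I*√71 ≈ 50.557*I)
4420/(-4937) - 1001/l = 4420/(-4937) - 1001*(-I*√71/426) = 4420*(-1/4937) - (-1001)*I*√71/426 = -4420/4937 + 1001*I*√71/426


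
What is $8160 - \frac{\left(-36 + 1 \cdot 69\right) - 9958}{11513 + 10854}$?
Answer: $\frac{182524645}{22367} \approx 8160.4$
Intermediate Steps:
$8160 - \frac{\left(-36 + 1 \cdot 69\right) - 9958}{11513 + 10854} = 8160 - \frac{\left(-36 + 69\right) + \left(-10602 + 644\right)}{22367} = 8160 - \left(33 - 9958\right) \frac{1}{22367} = 8160 - \left(-9925\right) \frac{1}{22367} = 8160 - - \frac{9925}{22367} = 8160 + \frac{9925}{22367} = \frac{182524645}{22367}$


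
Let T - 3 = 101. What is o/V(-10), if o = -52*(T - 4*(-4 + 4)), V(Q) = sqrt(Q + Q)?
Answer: 2704*I*sqrt(5)/5 ≈ 1209.3*I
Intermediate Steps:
V(Q) = sqrt(2)*sqrt(Q) (V(Q) = sqrt(2*Q) = sqrt(2)*sqrt(Q))
T = 104 (T = 3 + 101 = 104)
o = -5408 (o = -52*(104 - 4*(-4 + 4)) = -52*(104 - 4*0) = -52*(104 + 0) = -52*104 = -5408)
o/V(-10) = -5408*(-I*sqrt(5)/10) = -(-2704)*I*sqrt(5)/5 = 2704*I*sqrt(5)/5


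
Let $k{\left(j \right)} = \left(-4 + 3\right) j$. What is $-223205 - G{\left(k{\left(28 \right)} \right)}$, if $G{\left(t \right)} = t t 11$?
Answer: $-231829$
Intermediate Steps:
$k{\left(j \right)} = - j$
$G{\left(t \right)} = 11 t^{2}$ ($G{\left(t \right)} = t^{2} \cdot 11 = 11 t^{2}$)
$-223205 - G{\left(k{\left(28 \right)} \right)} = -223205 - 11 \left(\left(-1\right) 28\right)^{2} = -223205 - 11 \left(-28\right)^{2} = -223205 - 11 \cdot 784 = -223205 - 8624 = -231829$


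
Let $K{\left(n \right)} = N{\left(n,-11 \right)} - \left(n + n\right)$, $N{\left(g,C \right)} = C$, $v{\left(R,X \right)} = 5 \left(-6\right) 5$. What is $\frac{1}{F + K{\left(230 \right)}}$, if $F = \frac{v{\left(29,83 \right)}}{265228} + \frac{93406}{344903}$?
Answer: $- \frac{45738966442}{21530692118623} \approx -0.0021244$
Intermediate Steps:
$v{\left(R,X \right)} = -150$ ($v{\left(R,X \right)} = \left(-30\right) 5 = -150$)
$K{\left(n \right)} = -11 - 2 n$ ($K{\left(n \right)} = -11 - \left(n + n\right) = -11 - 2 n$)
$F = \frac{12361075559}{45738966442}$ ($F = - \frac{150}{265228} + \frac{93406}{344903} = \left(-150\right) \frac{1}{265228} + 93406 \cdot \frac{1}{344903} = - \frac{75}{132614} + \frac{93406}{344903} = \frac{12361075559}{45738966442} \approx 0.27025$)
$\frac{1}{F + K{\left(230 \right)}} = \frac{1}{\frac{12361075559}{45738966442} - 471} = \frac{1}{- \frac{21530692118623}{45738966442}} = - \frac{45738966442}{21530692118623}$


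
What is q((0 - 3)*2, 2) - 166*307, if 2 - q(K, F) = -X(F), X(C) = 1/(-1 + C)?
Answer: -50959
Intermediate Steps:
q(K, F) = 2 + 1/(-1 + F) (q(K, F) = 2 - (-1)/(-1 + F) = 2 + 1/(-1 + F))
q((0 - 3)*2, 2) - 166*307 = (-1 + 2*2)/(-1 + 2) - 166*307 = (-1 + 4)/1 - 50962 = 1*3 - 50962 = 3 - 50962 = -50959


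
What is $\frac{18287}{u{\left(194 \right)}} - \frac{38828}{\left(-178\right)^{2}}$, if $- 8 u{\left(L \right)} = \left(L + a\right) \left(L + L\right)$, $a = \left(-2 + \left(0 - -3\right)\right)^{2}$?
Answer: $- \frac{473310559}{149825715} \approx -3.1591$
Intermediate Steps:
$a = 1$ ($a = \left(-2 + \left(0 + 3\right)\right)^{2} = \left(-2 + 3\right)^{2} = 1^{2} = 1$)
$u{\left(L \right)} = - \frac{L \left(1 + L\right)}{4}$ ($u{\left(L \right)} = - \frac{\left(L + 1\right) \left(L + L\right)}{8} = - \frac{\left(1 + L\right) 2 L}{8} = - \frac{2 L \left(1 + L\right)}{8} = - \frac{L \left(1 + L\right)}{4}$)
$\frac{18287}{u{\left(194 \right)}} - \frac{38828}{\left(-178\right)^{2}} = \frac{18287}{\left(- \frac{1}{4}\right) 194 \left(1 + 194\right)} - \frac{38828}{\left(-178\right)^{2}} = \frac{18287}{\left(- \frac{1}{4}\right) 194 \cdot 195} - \frac{38828}{31684} = \frac{18287}{- \frac{18915}{2}} - \frac{9707}{7921} = 18287 \left(- \frac{2}{18915}\right) - \frac{9707}{7921} = - \frac{36574}{18915} - \frac{9707}{7921} = - \frac{473310559}{149825715}$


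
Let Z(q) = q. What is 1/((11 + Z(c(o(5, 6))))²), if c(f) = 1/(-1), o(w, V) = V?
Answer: 1/100 ≈ 0.010000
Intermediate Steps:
c(f) = -1
1/((11 + Z(c(o(5, 6))))²) = 1/((11 - 1)²) = 1/(10²) = 1/100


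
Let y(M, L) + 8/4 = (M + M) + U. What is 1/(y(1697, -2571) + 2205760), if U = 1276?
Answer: 1/2210428 ≈ 4.5240e-7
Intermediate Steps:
y(M, L) = 1274 + 2*M (y(M, L) = -2 + ((M + M) + 1276) = -2 + (2*M + 1276) = -2 + (1276 + 2*M) = 1274 + 2*M)
1/(y(1697, -2571) + 2205760) = 1/((1274 + 2*1697) + 2205760) = 1/((1274 + 3394) + 2205760) = 1/(4668 + 2205760) = 1/2210428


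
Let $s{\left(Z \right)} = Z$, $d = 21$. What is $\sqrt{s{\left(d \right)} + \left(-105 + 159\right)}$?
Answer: $5 \sqrt{3} \approx 8.6602$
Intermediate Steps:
$\sqrt{s{\left(d \right)} + \left(-105 + 159\right)} = \sqrt{21 + \left(-105 + 159\right)} = \sqrt{21 + 54} = \sqrt{75} = 5 \sqrt{3}$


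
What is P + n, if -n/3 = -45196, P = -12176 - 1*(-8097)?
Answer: 131509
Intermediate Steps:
P = -4079 (P = -12176 + 8097 = -4079)
n = 135588 (n = -3*(-45196) = 135588)
P + n = -4079 + 135588 = 131509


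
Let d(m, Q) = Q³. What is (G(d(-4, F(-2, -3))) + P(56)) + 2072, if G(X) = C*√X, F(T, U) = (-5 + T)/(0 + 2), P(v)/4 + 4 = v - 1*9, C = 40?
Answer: 2244 + 70*I*√14 ≈ 2244.0 + 261.92*I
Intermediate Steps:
P(v) = -52 + 4*v (P(v) = -16 + 4*(v - 1*9) = -16 + 4*(v - 9) = -16 + 4*(-9 + v) = -16 + (-36 + 4*v) = -52 + 4*v)
F(T, U) = -5/2 + T/2 (F(T, U) = (-5 + T)/2 = (-5 + T)*(½) = -5/2 + T/2)
G(X) = 40*√X
(G(d(-4, F(-2, -3))) + P(56)) + 2072 = (40*√((-5/2 + (½)*(-2))³) + (-52 + 4*56)) + 2072 = (40*√((-5/2 - 1)³) + (-52 + 224)) + 2072 = (40*√((-7/2)³) + 172) + 2072 = (40*√(-343/8) + 172) + 2072 = (40*(7*I*√14/4) + 172) + 2072 = (70*I*√14 + 172) + 2072 = (172 + 70*I*√14) + 2072 = 2244 + 70*I*√14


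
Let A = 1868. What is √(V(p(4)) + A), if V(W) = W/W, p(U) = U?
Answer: √1869 ≈ 43.232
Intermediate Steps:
V(W) = 1
√(V(p(4)) + A) = √(1 + 1868) = √1869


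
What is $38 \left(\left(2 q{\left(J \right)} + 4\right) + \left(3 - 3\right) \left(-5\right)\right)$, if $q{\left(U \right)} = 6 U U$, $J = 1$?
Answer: $608$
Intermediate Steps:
$q{\left(U \right)} = 6 U^{2}$
$38 \left(\left(2 q{\left(J \right)} + 4\right) + \left(3 - 3\right) \left(-5\right)\right) = 38 \left(\left(2 \cdot 6 \cdot 1^{2} + 4\right) + \left(3 - 3\right) \left(-5\right)\right) = 38 \left(\left(2 \cdot 6 \cdot 1 + 4\right) + 0 \left(-5\right)\right) = 38 \left(\left(2 \cdot 6 + 4\right) + 0\right) = 38 \left(\left(12 + 4\right) + 0\right) = 38 \left(16 + 0\right) = 38 \cdot 16 = 608$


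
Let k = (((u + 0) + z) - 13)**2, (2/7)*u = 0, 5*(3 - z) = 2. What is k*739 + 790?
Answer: 2018006/25 ≈ 80720.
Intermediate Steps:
z = 13/5 (z = 3 - 1/5*2 = 3 - 2/5 = 13/5 ≈ 2.6000)
u = 0 (u = (7/2)*0 = 0)
k = 2704/25 (k = (((0 + 0) + 13/5) - 13)**2 = ((0 + 13/5) - 13)**2 = (13/5 - 13)**2 = (-52/5)**2 = 2704/25 ≈ 108.16)
k*739 + 790 = (2704/25)*739 + 790 = 1998256/25 + 790 = 2018006/25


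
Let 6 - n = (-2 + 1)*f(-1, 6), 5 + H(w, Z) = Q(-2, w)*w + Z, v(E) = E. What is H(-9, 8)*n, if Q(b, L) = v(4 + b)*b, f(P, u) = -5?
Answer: 39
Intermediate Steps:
Q(b, L) = b*(4 + b) (Q(b, L) = (4 + b)*b = b*(4 + b))
H(w, Z) = -5 + Z - 4*w (H(w, Z) = -5 + ((-2*(4 - 2))*w + Z) = -5 + ((-2*2)*w + Z) = -5 + (-4*w + Z) = -5 + (Z - 4*w) = -5 + Z - 4*w)
n = 1 (n = 6 - (-2 + 1)*(-5) = 6 - (-1)*(-5) = 6 - 1*5 = 6 - 5 = 1)
H(-9, 8)*n = (-5 + 8 - 4*(-9))*1 = (-5 + 8 + 36)*1 = 39*1 = 39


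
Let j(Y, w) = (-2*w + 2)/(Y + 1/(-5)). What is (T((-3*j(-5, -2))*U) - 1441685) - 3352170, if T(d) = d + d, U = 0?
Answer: -4793855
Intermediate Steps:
j(Y, w) = (2 - 2*w)/(-1/5 + Y) (j(Y, w) = (2 - 2*w)/(Y - 1/5) = (2 - 2*w)/(-1/5 + Y))
T(d) = 2*d
(T((-3*j(-5, -2))*U) - 1441685) - 3352170 = (2*(-30*(1 - 1*(-2))/(-1 + 5*(-5))*0) - 1441685) - 3352170 = (2*(-30*(1 + 2)/(-1 - 25)*0) - 1441685) - 3352170 = (2*(-30*3/(-26)*0) - 1441685) - 3352170 = (2*(-30*(-1)*3/26*0) - 1441685) - 3352170 = (2*(-3*(-15/13)*0) - 1441685) - 3352170 = (2*((45/13)*0) - 1441685) - 3352170 = (2*0 - 1441685) - 3352170 = (0 - 1441685) - 3352170 = -1441685 - 3352170 = -4793855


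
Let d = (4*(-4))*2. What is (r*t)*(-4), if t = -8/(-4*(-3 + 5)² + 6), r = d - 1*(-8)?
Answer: 384/5 ≈ 76.800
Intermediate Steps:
d = -32 (d = -16*2 = -32)
r = -24 (r = -32 - 1*(-8) = -32 + 8 = -24)
t = ⅘ (t = -8/(-4*2² + 6) = -8/(-4*4 + 6) = -8/(-16 + 6) = -8/(-10) = -8*(-⅒) = ⅘ ≈ 0.80000)
(r*t)*(-4) = -24*⅘*(-4) = -96/5*(-4) = 384/5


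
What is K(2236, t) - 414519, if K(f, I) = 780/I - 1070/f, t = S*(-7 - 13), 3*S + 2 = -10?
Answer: -926843753/2236 ≈ -4.1451e+5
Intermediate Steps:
S = -4 (S = -⅔ + (⅓)*(-10) = -⅔ - 10/3 = -4)
t = 80 (t = -4*(-7 - 13) = -4*(-20) = 80)
K(f, I) = -1070/f + 780/I
K(2236, t) - 414519 = (-1070/2236 + 780/80) - 414519 = (-1070*1/2236 + 780*(1/80)) - 414519 = (-535/1118 + 39/4) - 414519 = 20731/2236 - 414519 = -926843753/2236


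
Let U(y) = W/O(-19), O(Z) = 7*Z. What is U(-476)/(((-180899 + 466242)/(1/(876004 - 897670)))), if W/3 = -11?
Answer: -11/274079370418 ≈ -4.0134e-11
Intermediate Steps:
W = -33 (W = 3*(-11) = -33)
U(y) = 33/133 (U(y) = -33/(7*(-19)) = -33/(-133) = -33*(-1/133) = 33/133)
U(-476)/(((-180899 + 466242)/(1/(876004 - 897670)))) = 33/(133*(((-180899 + 466242)/(1/(876004 - 897670))))) = 33/(133*((285343/(1/(-21666))))) = 33/(133*((285343/(-1/21666)))) = 33/(133*((285343*(-21666)))) = (33/133)/(-6182241438) = (33/133)*(-1/6182241438) = -11/274079370418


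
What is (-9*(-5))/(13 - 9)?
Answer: 45/4 ≈ 11.250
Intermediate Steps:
(-9*(-5))/(13 - 9) = 45/4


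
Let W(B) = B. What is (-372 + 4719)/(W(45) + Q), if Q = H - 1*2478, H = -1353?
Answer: -1449/1262 ≈ -1.1482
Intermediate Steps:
Q = -3831 (Q = -1353 - 1*2478 = -1353 - 2478 = -3831)
(-372 + 4719)/(W(45) + Q) = (-372 + 4719)/(45 - 3831) = 4347/(-3786) = 4347*(-1/3786) = -1449/1262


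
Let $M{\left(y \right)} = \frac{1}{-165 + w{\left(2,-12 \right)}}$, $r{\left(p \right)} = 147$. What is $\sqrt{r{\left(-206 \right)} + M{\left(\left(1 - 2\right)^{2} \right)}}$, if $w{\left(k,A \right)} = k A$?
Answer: $\frac{\sqrt{583422}}{63} \approx 12.124$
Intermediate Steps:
$w{\left(k,A \right)} = A k$
$M{\left(y \right)} = - \frac{1}{189}$ ($M{\left(y \right)} = \frac{1}{-165 - 24} = \frac{1}{-189} = - \frac{1}{189}$)
$\sqrt{r{\left(-206 \right)} + M{\left(\left(1 - 2\right)^{2} \right)}} = \sqrt{147 - \frac{1}{189}} = \sqrt{\frac{27782}{189}} = \frac{\sqrt{583422}}{63}$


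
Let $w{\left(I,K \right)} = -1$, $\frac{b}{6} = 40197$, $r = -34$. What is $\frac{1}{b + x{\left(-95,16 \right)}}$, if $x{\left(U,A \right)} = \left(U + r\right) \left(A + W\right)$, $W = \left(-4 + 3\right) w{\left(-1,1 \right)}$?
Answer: $\frac{1}{238989} \approx 4.1843 \cdot 10^{-6}$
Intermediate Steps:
$b = 241182$ ($b = 6 \cdot 40197 = 241182$)
$W = 1$ ($W = \left(-4 + 3\right) \left(-1\right) = \left(-1\right) \left(-1\right) = 1$)
$x{\left(U,A \right)} = \left(1 + A\right) \left(-34 + U\right)$ ($x{\left(U,A \right)} = \left(U - 34\right) \left(A + 1\right) = \left(-34 + U\right) \left(1 + A\right) = \left(1 + A\right) \left(-34 + U\right)$)
$\frac{1}{b + x{\left(-95,16 \right)}} = \frac{1}{241182 - 2193} = \frac{1}{238989}$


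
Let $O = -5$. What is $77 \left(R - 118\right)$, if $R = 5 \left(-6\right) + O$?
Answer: $-11781$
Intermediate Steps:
$R = -35$ ($R = 5 \left(-6\right) - 5 = -30 - 5 = -35$)
$77 \left(R - 118\right) = 77 \left(-35 - 118\right) = 77 \left(-153\right) = -11781$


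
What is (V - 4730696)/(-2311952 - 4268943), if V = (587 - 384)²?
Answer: 4689487/6580895 ≈ 0.71259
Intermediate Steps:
V = 41209 (V = 203² = 41209)
(V - 4730696)/(-2311952 - 4268943) = (41209 - 4730696)/(-2311952 - 4268943) = -4689487/(-6580895) = -4689487*(-1/6580895) = 4689487/6580895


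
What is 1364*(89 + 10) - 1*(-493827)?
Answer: 628863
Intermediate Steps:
1364*(89 + 10) - 1*(-493827) = 1364*99 + 493827 = 135036 + 493827 = 628863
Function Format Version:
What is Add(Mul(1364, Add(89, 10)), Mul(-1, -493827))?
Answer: 628863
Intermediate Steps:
Add(Mul(1364, Add(89, 10)), Mul(-1, -493827)) = Add(Mul(1364, 99), 493827) = Add(135036, 493827) = 628863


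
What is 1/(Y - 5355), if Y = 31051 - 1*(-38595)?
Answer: 1/64291 ≈ 1.5554e-5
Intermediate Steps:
Y = 69646 (Y = 31051 + 38595 = 69646)
1/(Y - 5355) = 1/(69646 - 5355) = 1/64291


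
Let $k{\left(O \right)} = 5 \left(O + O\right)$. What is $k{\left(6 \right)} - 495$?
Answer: $-435$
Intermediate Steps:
$k{\left(O \right)} = 10 O$ ($k{\left(O \right)} = 5 \cdot 2 O = 10 O$)
$k{\left(6 \right)} - 495 = 10 \cdot 6 - 495 = 60 - 495 = -435$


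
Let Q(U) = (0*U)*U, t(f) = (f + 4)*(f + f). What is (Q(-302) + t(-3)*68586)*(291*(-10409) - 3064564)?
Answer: 2507606901828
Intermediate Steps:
t(f) = 2*f*(4 + f) (t(f) = (4 + f)*(2*f) = 2*f*(4 + f))
Q(U) = 0 (Q(U) = 0*U = 0)
(Q(-302) + t(-3)*68586)*(291*(-10409) - 3064564) = (0 + (2*(-3)*(4 - 3))*68586)*(291*(-10409) - 3064564) = (0 + (2*(-3)*1)*68586)*(-3029019 - 3064564) = (0 - 6*68586)*(-6093583) = (0 - 411516)*(-6093583) = -411516*(-6093583) = 2507606901828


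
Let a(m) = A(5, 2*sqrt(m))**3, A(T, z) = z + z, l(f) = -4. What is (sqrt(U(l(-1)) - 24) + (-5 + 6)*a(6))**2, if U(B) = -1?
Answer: 884711 + 3840*I*sqrt(6) ≈ 8.8471e+5 + 9406.0*I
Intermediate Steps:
A(T, z) = 2*z
a(m) = 64*m**(3/2) (a(m) = (2*(2*sqrt(m)))**3 = (4*sqrt(m))**3 = 64*m**(3/2))
(sqrt(U(l(-1)) - 24) + (-5 + 6)*a(6))**2 = (sqrt(-1 - 24) + (-5 + 6)*(64*6**(3/2)))**2 = (sqrt(-25) + 1*(64*(6*sqrt(6))))**2 = (5*I + 1*(384*sqrt(6)))**2 = (5*I + 384*sqrt(6))**2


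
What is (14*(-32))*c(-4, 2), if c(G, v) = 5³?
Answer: -56000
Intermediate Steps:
c(G, v) = 125
(14*(-32))*c(-4, 2) = (14*(-32))*125 = -448*125 = -56000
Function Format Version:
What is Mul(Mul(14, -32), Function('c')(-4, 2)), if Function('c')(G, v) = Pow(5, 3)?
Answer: -56000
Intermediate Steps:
Function('c')(G, v) = 125
Mul(Mul(14, -32), Function('c')(-4, 2)) = Mul(Mul(14, -32), 125) = Mul(-448, 125) = -56000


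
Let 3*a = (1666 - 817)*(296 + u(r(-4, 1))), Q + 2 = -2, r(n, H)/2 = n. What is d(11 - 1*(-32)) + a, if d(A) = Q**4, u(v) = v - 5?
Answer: 80345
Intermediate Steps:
r(n, H) = 2*n
Q = -4 (Q = -2 - 2 = -4)
u(v) = -5 + v
d(A) = 256 (d(A) = (-4)**4 = 256)
a = 80089 (a = ((1666 - 817)*(296 + (-5 + 2*(-4))))/3 = (849*(296 + (-5 - 8)))/3 = (849*(296 - 13))/3 = (849*283)/3 = (1/3)*240267 = 80089)
d(11 - 1*(-32)) + a = 256 + 80089 = 80345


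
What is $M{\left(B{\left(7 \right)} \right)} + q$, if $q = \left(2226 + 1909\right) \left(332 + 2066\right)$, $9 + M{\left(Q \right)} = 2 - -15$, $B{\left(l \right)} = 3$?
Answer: $9915738$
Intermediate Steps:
$M{\left(Q \right)} = 8$ ($M{\left(Q \right)} = -9 + \left(2 - -15\right) = -9 + \left(2 + 15\right) = -9 + 17 = 8$)
$q = 9915730$ ($q = 4135 \cdot 2398 = 9915730$)
$M{\left(B{\left(7 \right)} \right)} + q = 8 + 9915730 = 9915738$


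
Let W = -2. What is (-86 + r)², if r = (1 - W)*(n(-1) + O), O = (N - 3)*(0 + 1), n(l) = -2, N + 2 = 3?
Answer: 9604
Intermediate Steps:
N = 1 (N = -2 + 3 = 1)
O = -2 (O = (1 - 3)*(0 + 1) = -2*1 = -2)
r = -12 (r = (1 - 1*(-2))*(-2 - 2) = (1 + 2)*(-4) = 3*(-4) = -12)
(-86 + r)² = (-86 - 12)² = (-98)² = 9604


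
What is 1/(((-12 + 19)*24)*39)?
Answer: 1/6552 ≈ 0.00015263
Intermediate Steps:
1/(((-12 + 19)*24)*39) = 1/((7*24)*39) = 1/(168*39) = 1/6552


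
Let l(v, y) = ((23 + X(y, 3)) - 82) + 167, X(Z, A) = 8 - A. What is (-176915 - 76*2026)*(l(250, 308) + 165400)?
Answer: -54766762083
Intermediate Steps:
l(v, y) = 113 (l(v, y) = ((23 + (8 - 1*3)) - 82) + 167 = ((23 + (8 - 3)) - 82) + 167 = ((23 + 5) - 82) + 167 = (28 - 82) + 167 = -54 + 167 = 113)
(-176915 - 76*2026)*(l(250, 308) + 165400) = (-176915 - 76*2026)*(113 + 165400) = (-176915 - 153976)*165513 = -330891*165513 = -54766762083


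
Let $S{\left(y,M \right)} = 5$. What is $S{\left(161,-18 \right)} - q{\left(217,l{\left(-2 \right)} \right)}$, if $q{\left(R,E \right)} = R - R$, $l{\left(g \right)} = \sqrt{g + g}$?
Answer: $5$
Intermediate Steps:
$l{\left(g \right)} = \sqrt{2} \sqrt{g}$ ($l{\left(g \right)} = \sqrt{2 g} = \sqrt{2} \sqrt{g}$)
$q{\left(R,E \right)} = 0$
$S{\left(161,-18 \right)} - q{\left(217,l{\left(-2 \right)} \right)} = 5 - 0 = 5 + 0 = 5$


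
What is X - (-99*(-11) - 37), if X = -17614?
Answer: -18666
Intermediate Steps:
X - (-99*(-11) - 37) = -17614 - (-99*(-11) - 37) = -17614 - (1089 - 37) = -17614 - 1*1052 = -17614 - 1052 = -18666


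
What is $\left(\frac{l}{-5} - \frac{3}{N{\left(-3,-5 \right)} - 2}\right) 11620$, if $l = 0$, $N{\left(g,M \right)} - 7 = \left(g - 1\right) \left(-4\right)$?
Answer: $-1660$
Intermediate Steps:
$N{\left(g,M \right)} = 11 - 4 g$ ($N{\left(g,M \right)} = 7 + \left(g - 1\right) \left(-4\right) = 7 + \left(-1 + g\right) \left(-4\right) = 7 - \left(-4 + 4 g\right) = 11 - 4 g$)
$\left(\frac{l}{-5} - \frac{3}{N{\left(-3,-5 \right)} - 2}\right) 11620 = \left(\frac{0}{-5} - \frac{3}{\left(11 - -12\right) - 2}\right) 11620 = \left(0 \left(- \frac{1}{5}\right) - \frac{3}{\left(11 + 12\right) - 2}\right) 11620 = \left(0 - \frac{3}{23 - 2}\right) 11620 = \left(0 - \frac{3}{21}\right) 11620 = \left(0 - \frac{1}{7}\right) 11620 = \left(- \frac{1}{7}\right) 11620 = -1660$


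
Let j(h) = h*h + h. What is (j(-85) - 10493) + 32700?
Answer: 29347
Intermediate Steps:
j(h) = h + h**2 (j(h) = h**2 + h = h + h**2)
(j(-85) - 10493) + 32700 = (-85*(1 - 85) - 10493) + 32700 = (-85*(-84) - 10493) + 32700 = (7140 - 10493) + 32700 = -3353 + 32700 = 29347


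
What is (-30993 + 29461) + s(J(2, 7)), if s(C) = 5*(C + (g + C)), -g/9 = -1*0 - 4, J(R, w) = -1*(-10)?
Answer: -1252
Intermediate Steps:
J(R, w) = 10
g = 36 (g = -9*(-1*0 - 4) = -9*(0 - 4) = -9*(-4) = 36)
s(C) = 180 + 10*C (s(C) = 5*(C + (36 + C)) = 5*(36 + 2*C) = 180 + 10*C)
(-30993 + 29461) + s(J(2, 7)) = (-30993 + 29461) + (180 + 10*10) = -1532 + (180 + 100) = -1532 + 280 = -1252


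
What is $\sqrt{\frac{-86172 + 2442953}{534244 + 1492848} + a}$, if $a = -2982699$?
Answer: $\frac{i \sqrt{3064052394671321371}}{1013546} \approx 1727.0 i$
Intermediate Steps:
$\sqrt{\frac{-86172 + 2442953}{534244 + 1492848} + a} = \sqrt{\frac{-86172 + 2442953}{534244 + 1492848} - 2982699} = \sqrt{\frac{2356781}{2027092} - 2982699} = \sqrt{- \frac{6046202924527}{2027092}} = \frac{i \sqrt{3064052394671321371}}{1013546}$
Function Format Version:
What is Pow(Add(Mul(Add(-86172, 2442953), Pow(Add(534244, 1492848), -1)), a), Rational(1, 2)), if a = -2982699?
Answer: Mul(Rational(1, 1013546), I, Pow(3064052394671321371, Rational(1, 2))) ≈ Mul(1727.0, I)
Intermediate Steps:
Pow(Add(Mul(Add(-86172, 2442953), Pow(Add(534244, 1492848), -1)), a), Rational(1, 2)) = Pow(Add(Mul(Add(-86172, 2442953), Pow(Add(534244, 1492848), -1)), -2982699), Rational(1, 2)) = Pow(Add(Mul(2356781, Pow(2027092, -1)), -2982699), Rational(1, 2)) = Pow(Add(Mul(2356781, Rational(1, 2027092)), -2982699), Rational(1, 2)) = Pow(Add(Rational(2356781, 2027092), -2982699), Rational(1, 2)) = Pow(Rational(-6046202924527, 2027092), Rational(1, 2)) = Mul(Rational(1, 1013546), I, Pow(3064052394671321371, Rational(1, 2)))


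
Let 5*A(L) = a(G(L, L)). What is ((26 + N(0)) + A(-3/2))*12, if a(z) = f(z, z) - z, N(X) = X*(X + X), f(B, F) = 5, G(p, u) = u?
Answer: 1638/5 ≈ 327.60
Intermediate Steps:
N(X) = 2*X² (N(X) = X*(2*X) = 2*X²)
a(z) = 5 - z
A(L) = 1 - L/5 (A(L) = (5 - L)/5 = 1 - L/5)
((26 + N(0)) + A(-3/2))*12 = ((26 + 2*0²) + (1 - (-3)/(5*2)))*12 = ((26 + 2*0) + (1 - (-3)/(5*2)))*12 = ((26 + 0) + (1 - ⅕*(-3/2)))*12 = (26 + (1 + 3/10))*12 = (26 + 13/10)*12 = (273/10)*12 = 1638/5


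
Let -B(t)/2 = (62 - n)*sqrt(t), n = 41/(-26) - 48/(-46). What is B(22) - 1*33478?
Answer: -33478 - 37395*sqrt(22)/299 ≈ -34065.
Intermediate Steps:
n = -319/598 (n = 41*(-1/26) - 48*(-1/46) = -41/26 + 24/23 = -319/598 ≈ -0.53344)
B(t) = -37395*sqrt(t)/299 (B(t) = -2*(62 - 1*(-319/598))*sqrt(t) = -2*(62 + 319/598)*sqrt(t) = -37395*sqrt(t)/299)
B(22) - 1*33478 = -37395*sqrt(22)/299 - 1*33478 = -37395*sqrt(22)/299 - 33478 = -33478 - 37395*sqrt(22)/299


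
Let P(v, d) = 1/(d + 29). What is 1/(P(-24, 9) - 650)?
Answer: -38/24699 ≈ -0.0015385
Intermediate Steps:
P(v, d) = 1/(29 + d)
1/(P(-24, 9) - 650) = 1/(1/(29 + 9) - 650) = 1/(1/38 - 650) = 1/(-24699/38) = -38/24699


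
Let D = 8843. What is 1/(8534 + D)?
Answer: 1/17377 ≈ 5.7547e-5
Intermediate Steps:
1/(8534 + D) = 1/(8534 + 8843) = 1/17377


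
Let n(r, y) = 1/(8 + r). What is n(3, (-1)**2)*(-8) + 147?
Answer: 1609/11 ≈ 146.27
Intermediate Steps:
n(3, (-1)**2)*(-8) + 147 = -8/(8 + 3) + 147 = -8/11 + 147 = 1609/11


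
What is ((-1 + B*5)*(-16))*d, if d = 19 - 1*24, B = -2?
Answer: -880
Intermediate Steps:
d = -5 (d = 19 - 24 = -5)
((-1 + B*5)*(-16))*d = ((-1 - 2*5)*(-16))*(-5) = ((-1 - 10)*(-16))*(-5) = -11*(-16)*(-5) = 176*(-5) = -880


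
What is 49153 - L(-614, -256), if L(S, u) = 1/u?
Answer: 12583169/256 ≈ 49153.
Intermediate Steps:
49153 - L(-614, -256) = 49153 - 1/(-256) = 49153 - 1*(-1/256) = 49153 + 1/256 = 12583169/256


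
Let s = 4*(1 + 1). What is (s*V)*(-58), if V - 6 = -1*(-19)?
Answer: -11600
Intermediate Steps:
s = 8 (s = 4*2 = 8)
V = 25 (V = 6 - 1*(-19) = 6 + 19 = 25)
(s*V)*(-58) = (8*25)*(-58) = 200*(-58) = -11600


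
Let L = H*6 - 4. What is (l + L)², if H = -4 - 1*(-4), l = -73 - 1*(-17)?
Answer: 3600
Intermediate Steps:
l = -56 (l = -73 + 17 = -56)
H = 0 (H = -4 + 4 = 0)
L = -4 (L = 0*6 - 4 = 0 - 4 = -4)
(l + L)² = (-56 - 4)² = (-60)² = 3600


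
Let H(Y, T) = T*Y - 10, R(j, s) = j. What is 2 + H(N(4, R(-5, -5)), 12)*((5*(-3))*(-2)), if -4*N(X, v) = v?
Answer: 152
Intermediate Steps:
N(X, v) = -v/4
H(Y, T) = -10 + T*Y
2 + H(N(4, R(-5, -5)), 12)*((5*(-3))*(-2)) = 2 + (-10 + 12*(-¼*(-5)))*((5*(-3))*(-2)) = 2 + (-10 + 12*(5/4))*(-15*(-2)) = 2 + (-10 + 15)*30 = 2 + 5*30 = 2 + 150 = 152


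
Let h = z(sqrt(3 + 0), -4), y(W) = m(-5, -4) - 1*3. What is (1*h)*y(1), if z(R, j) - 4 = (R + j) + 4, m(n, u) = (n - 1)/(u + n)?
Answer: -28/3 - 7*sqrt(3)/3 ≈ -13.375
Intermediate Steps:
m(n, u) = (-1 + n)/(n + u)
z(R, j) = 8 + R + j (z(R, j) = 4 + ((R + j) + 4) = 4 + (4 + R + j) = 8 + R + j)
y(W) = -7/3 (y(W) = (-1 - 5)/(-5 - 4) - 1*3 = -6/(-9) - 3 = -1/9*(-6) - 3 = 2/3 - 3 = -7/3)
h = 4 + sqrt(3) (h = 8 + sqrt(3 + 0) - 4 = 8 + sqrt(3) - 4 = 4 + sqrt(3) ≈ 5.7320)
(1*h)*y(1) = (1*(4 + sqrt(3)))*(-7/3) = (4 + sqrt(3))*(-7/3) = -28/3 - 7*sqrt(3)/3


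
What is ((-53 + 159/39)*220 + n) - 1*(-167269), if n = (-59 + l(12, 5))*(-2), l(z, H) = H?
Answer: 2035981/13 ≈ 1.5661e+5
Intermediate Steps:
n = 108 (n = (-59 + 5)*(-2) = -54*(-2) = 108)
((-53 + 159/39)*220 + n) - 1*(-167269) = ((-53 + 159/39)*220 + 108) - 1*(-167269) = ((-53 + 159*(1/39))*220 + 108) + 167269 = ((-53 + 53/13)*220 + 108) + 167269 = (-636/13*220 + 108) + 167269 = (-139920/13 + 108) + 167269 = -138516/13 + 167269 = 2035981/13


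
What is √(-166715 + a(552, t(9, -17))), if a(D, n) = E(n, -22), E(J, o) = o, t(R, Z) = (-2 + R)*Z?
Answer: I*√166737 ≈ 408.33*I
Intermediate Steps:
t(R, Z) = Z*(-2 + R)
a(D, n) = -22
√(-166715 + a(552, t(9, -17))) = √(-166715 - 22) = √(-166737) = I*√166737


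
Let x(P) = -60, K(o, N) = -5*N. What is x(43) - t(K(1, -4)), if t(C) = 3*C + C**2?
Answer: -520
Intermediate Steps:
t(C) = C**2 + 3*C
x(43) - t(K(1, -4)) = -60 - (-5*(-4))*(3 - 5*(-4)) = -60 - 20*(3 + 20) = -60 - 20*23 = -60 - 1*460 = -60 - 460 = -520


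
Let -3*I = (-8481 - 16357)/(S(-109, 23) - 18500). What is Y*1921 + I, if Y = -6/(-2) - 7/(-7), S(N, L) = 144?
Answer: 211558837/27534 ≈ 7683.5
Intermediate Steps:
Y = 4 (Y = -6*(-½) - 7*(-⅐) = 3 + 1 = 4)
I = -12419/27534 (I = -(-8481 - 16357)/(3*(144 - 18500)) = -(-24838)/(3*(-18356)) = -(-24838)*(-1)/(3*18356) = -⅓*12419/9178 = -12419/27534 ≈ -0.45104)
Y*1921 + I = 4*1921 - 12419/27534 = 7684 - 12419/27534 = 211558837/27534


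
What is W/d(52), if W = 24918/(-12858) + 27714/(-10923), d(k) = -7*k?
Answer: 4988301/405738476 ≈ 0.012294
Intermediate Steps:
W = -34918107/7802663 (W = 24918*(-1/12858) + 27714*(-1/10923) = -4153/2143 - 9238/3641 = -34918107/7802663 ≈ -4.4752)
W/d(52) = -34918107/(7802663*((-7*52))) = -34918107/7802663/(-364) = -34918107/7802663*(-1/364) = 4988301/405738476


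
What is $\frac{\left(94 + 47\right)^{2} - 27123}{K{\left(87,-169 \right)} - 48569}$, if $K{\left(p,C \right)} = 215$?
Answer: $\frac{1207}{8059} \approx 0.14977$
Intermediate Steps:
$\frac{\left(94 + 47\right)^{2} - 27123}{K{\left(87,-169 \right)} - 48569} = \frac{\left(94 + 47\right)^{2} - 27123}{215 - 48569} = \frac{141^{2} - 27123}{-48354} = \left(19881 - 27123\right) \left(- \frac{1}{48354}\right) = \left(-7242\right) \left(- \frac{1}{48354}\right) = \frac{1207}{8059}$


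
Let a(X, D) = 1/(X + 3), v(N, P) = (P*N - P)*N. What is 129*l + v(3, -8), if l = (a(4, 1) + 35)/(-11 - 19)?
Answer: -6969/35 ≈ -199.11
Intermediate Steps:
v(N, P) = N*(-P + N*P) (v(N, P) = (N*P - P)*N = (-P + N*P)*N = N*(-P + N*P))
a(X, D) = 1/(3 + X)
l = -41/35 (l = (1/(3 + 4) + 35)/(-11 - 19) = (1/7 + 35)/(-30) = (1/7 + 35)*(-1/30) = (246/7)*(-1/30) = -41/35 ≈ -1.1714)
129*l + v(3, -8) = 129*(-41/35) + 3*(-8)*(-1 + 3) = -5289/35 + 3*(-8)*2 = -5289/35 - 48 = -6969/35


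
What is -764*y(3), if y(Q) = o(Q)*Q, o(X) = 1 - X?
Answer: 4584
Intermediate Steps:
y(Q) = Q*(1 - Q) (y(Q) = (1 - Q)*Q = Q*(1 - Q))
-764*y(3) = -2292*(1 - 1*3) = -2292*(1 - 3) = -2292*(-2) = -764*(-6) = 4584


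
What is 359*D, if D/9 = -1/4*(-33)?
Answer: 106623/4 ≈ 26656.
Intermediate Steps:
D = 297/4 (D = 9*(-1/4*(-33)) = 9*(33/4) = 297/4 ≈ 74.250)
359*D = 359*(297/4) = 106623/4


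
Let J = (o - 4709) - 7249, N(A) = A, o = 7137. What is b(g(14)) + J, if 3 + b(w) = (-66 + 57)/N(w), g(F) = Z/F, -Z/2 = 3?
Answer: -4803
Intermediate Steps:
Z = -6 (Z = -2*3 = -6)
J = -4821 (J = (7137 - 4709) - 7249 = 2428 - 7249 = -4821)
g(F) = -6/F
b(w) = -3 - 9/w (b(w) = -3 + (-66 + 57)/w = -3 - 9/w)
b(g(14)) + J = (-3 - 9/((-6/14))) - 4821 = (-3 - 9/((-6*1/14))) - 4821 = (-3 - 9/(-3/7)) - 4821 = (-3 - 9*(-7/3)) - 4821 = (-3 + 21) - 4821 = 18 - 4821 = -4803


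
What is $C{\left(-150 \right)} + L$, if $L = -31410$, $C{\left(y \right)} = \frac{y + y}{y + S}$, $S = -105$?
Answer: $- \frac{533950}{17} \approx -31409.0$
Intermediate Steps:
$C{\left(y \right)} = \frac{2 y}{-105 + y}$ ($C{\left(y \right)} = \frac{y + y}{y - 105} = \frac{2 y}{-105 + y}$)
$C{\left(-150 \right)} + L = 2 \left(-150\right) \frac{1}{-105 - 150} - 31410 = 2 \left(-150\right) \frac{1}{-255} - 31410 = 2 \left(-150\right) \left(- \frac{1}{255}\right) - 31410 = \frac{20}{17} - 31410 = - \frac{533950}{17}$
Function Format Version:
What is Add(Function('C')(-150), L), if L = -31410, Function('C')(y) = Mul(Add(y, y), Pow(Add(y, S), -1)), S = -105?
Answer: Rational(-533950, 17) ≈ -31409.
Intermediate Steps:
Function('C')(y) = Mul(2, y, Pow(Add(-105, y), -1)) (Function('C')(y) = Mul(Add(y, y), Pow(Add(y, -105), -1)) = Mul(Mul(2, y), Pow(Add(-105, y), -1)) = Mul(2, y, Pow(Add(-105, y), -1)))
Add(Function('C')(-150), L) = Add(Mul(2, -150, Pow(Add(-105, -150), -1)), -31410) = Add(Mul(2, -150, Pow(-255, -1)), -31410) = Add(Mul(2, -150, Rational(-1, 255)), -31410) = Add(Rational(20, 17), -31410) = Rational(-533950, 17)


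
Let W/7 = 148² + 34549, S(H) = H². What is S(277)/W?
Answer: 76729/395171 ≈ 0.19417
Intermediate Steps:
W = 395171 (W = 7*(148² + 34549) = 7*(21904 + 34549) = 7*56453 = 395171)
S(277)/W = 277²/395171 = 76729*(1/395171) = 76729/395171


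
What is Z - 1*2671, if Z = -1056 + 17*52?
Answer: -2843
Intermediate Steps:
Z = -172 (Z = -1056 + 884 = -172)
Z - 1*2671 = -172 - 1*2671 = -172 - 2671 = -2843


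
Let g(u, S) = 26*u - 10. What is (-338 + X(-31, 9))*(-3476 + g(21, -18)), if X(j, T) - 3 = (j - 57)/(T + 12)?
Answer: 997220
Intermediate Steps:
X(j, T) = 3 + (-57 + j)/(12 + T) (X(j, T) = 3 + (j - 57)/(T + 12) = 3 + (-57 + j)/(12 + T))
g(u, S) = -10 + 26*u
(-338 + X(-31, 9))*(-3476 + g(21, -18)) = (-338 + (-21 - 31 + 3*9)/(12 + 9))*(-3476 + (-10 + 26*21)) = (-338 + (-21 - 31 + 27)/21)*(-3476 + (-10 + 546)) = (-338 + (1/21)*(-25))*(-3476 + 536) = (-338 - 25/21)*(-2940) = -7123/21*(-2940) = 997220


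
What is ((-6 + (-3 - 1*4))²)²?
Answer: 28561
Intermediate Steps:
((-6 + (-3 - 1*4))²)² = ((-6 + (-3 - 4))²)² = ((-6 - 7)²)² = ((-13)²)² = 169² = 28561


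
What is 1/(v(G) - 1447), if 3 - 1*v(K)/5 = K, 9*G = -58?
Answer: -9/12598 ≈ -0.00071440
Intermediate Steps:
G = -58/9 (G = (⅑)*(-58) = -58/9 ≈ -6.4444)
v(K) = 15 - 5*K
1/(v(G) - 1447) = 1/((15 - 5*(-58/9)) - 1447) = 1/((15 + 290/9) - 1447) = 1/(425/9 - 1447) = 1/(-12598/9) = -9/12598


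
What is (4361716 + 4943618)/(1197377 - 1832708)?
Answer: -3101778/211777 ≈ -14.646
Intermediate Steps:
(4361716 + 4943618)/(1197377 - 1832708) = 9305334/(-635331) = 9305334*(-1/635331) = -3101778/211777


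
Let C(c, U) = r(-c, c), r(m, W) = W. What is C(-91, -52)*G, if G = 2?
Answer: -182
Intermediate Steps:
C(c, U) = c
C(-91, -52)*G = -91*2 = -182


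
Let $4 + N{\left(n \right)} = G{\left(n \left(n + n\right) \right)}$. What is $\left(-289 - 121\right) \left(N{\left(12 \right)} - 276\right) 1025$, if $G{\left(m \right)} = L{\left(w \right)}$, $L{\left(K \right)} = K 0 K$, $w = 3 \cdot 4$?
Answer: $117670000$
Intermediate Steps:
$w = 12$
$L{\left(K \right)} = 0$ ($L{\left(K \right)} = 0 K = 0$)
$G{\left(m \right)} = 0$
$N{\left(n \right)} = -4$ ($N{\left(n \right)} = -4 + 0 = -4$)
$\left(-289 - 121\right) \left(N{\left(12 \right)} - 276\right) 1025 = \left(-289 - 121\right) \left(-4 - 276\right) 1025 = \left(-410\right) \left(-280\right) 1025 = 114800 \cdot 1025 = 117670000$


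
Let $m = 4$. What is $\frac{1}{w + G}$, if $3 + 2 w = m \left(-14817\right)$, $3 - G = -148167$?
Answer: $\frac{2}{237069} \approx 8.4364 \cdot 10^{-6}$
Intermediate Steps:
$G = 148170$ ($G = 3 - -148167 = 3 + 148167 = 148170$)
$w = - \frac{59271}{2}$ ($w = - \frac{3}{2} + \frac{4 \left(-14817\right)}{2} = - \frac{3}{2} + \frac{1}{2} \left(-59268\right) = - \frac{3}{2} - 29634 = - \frac{59271}{2} \approx -29636.0$)
$\frac{1}{w + G} = \frac{1}{- \frac{59271}{2} + 148170} = \frac{1}{\frac{237069}{2}} = \frac{2}{237069}$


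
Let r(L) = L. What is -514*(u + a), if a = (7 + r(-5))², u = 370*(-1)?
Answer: 188124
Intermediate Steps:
u = -370
a = 4 (a = (7 - 5)² = 2² = 4)
-514*(u + a) = -514*(-370 + 4) = -514*(-366) = 188124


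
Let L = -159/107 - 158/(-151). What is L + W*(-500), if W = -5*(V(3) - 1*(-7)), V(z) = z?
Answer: 403917897/16157 ≈ 25000.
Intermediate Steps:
L = -7103/16157 (L = -159*1/107 - 158*(-1/151) = -159/107 + 158/151 = -7103/16157 ≈ -0.43962)
W = -50 (W = -5*(3 - 1*(-7)) = -5*(3 + 7) = -5*10 = -50)
L + W*(-500) = -7103/16157 - 50*(-500) = -7103/16157 + 25000 = 403917897/16157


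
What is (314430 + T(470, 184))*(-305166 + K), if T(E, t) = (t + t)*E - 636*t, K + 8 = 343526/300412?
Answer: -8488565404301823/75103 ≈ -1.1303e+11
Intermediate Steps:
K = -1029885/150206 (K = -8 + 343526/300412 = -8 + 343526*(1/300412) = -8 + 171763/150206 = -1029885/150206 ≈ -6.8565)
T(E, t) = -636*t + 2*E*t (T(E, t) = (2*t)*E - 636*t = 2*E*t - 636*t = -636*t + 2*E*t)
(314430 + T(470, 184))*(-305166 + K) = (314430 + 2*184*(-318 + 470))*(-305166 - 1029885/150206) = (314430 + 2*184*152)*(-45838794081/150206) = (314430 + 55936)*(-45838794081/150206) = 370366*(-45838794081/150206) = -8488565404301823/75103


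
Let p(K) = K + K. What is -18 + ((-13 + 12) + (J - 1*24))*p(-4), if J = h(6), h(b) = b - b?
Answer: 182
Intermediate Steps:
p(K) = 2*K
h(b) = 0
J = 0
-18 + ((-13 + 12) + (J - 1*24))*p(-4) = -18 + ((-13 + 12) + (0 - 1*24))*(2*(-4)) = -18 + (-1 + (0 - 24))*(-8) = -18 + (-1 - 24)*(-8) = -18 - 25*(-8) = -18 + 200 = 182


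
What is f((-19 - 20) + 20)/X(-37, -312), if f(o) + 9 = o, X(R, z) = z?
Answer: 7/78 ≈ 0.089744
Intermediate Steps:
f(o) = -9 + o
f((-19 - 20) + 20)/X(-37, -312) = (-9 + ((-19 - 20) + 20))/(-312) = (-9 + (-39 + 20))*(-1/312) = (-9 - 19)*(-1/312) = -28*(-1/312) = 7/78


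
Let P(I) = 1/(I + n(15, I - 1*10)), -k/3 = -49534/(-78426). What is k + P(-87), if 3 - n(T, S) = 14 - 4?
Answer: -2341169/1228674 ≈ -1.9054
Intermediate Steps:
n(T, S) = -7 (n(T, S) = 3 - (14 - 4) = 3 - 1*10 = 3 - 10 = -7)
k = -24767/13071 (k = -(-148602)/(-78426) = -(-148602)*(-1)/78426 = -3*24767/39213 = -24767/13071 ≈ -1.8948)
P(I) = 1/(-7 + I) (P(I) = 1/(I - 7) = 1/(-7 + I))
k + P(-87) = -24767/13071 + 1/(-7 - 87) = -24767/13071 + 1/(-94) = -24767/13071 - 1/94 = -2341169/1228674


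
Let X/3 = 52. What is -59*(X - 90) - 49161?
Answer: -53055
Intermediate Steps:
X = 156 (X = 3*52 = 156)
-59*(X - 90) - 49161 = -59*(156 - 90) - 49161 = -59*66 - 49161 = -3894 - 49161 = -53055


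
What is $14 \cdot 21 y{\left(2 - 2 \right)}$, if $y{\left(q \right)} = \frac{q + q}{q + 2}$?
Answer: $0$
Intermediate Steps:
$y{\left(q \right)} = \frac{2 q}{2 + q}$
$14 \cdot 21 y{\left(2 - 2 \right)} = 14 \cdot 21 \frac{2 \left(2 - 2\right)}{2 + \left(2 - 2\right)} = 294 \frac{2 \left(2 - 2\right)}{2 + \left(2 - 2\right)} = 294 \cdot 2 \cdot 0 \frac{1}{2 + 0} = 294 \cdot 2 \cdot 0 \cdot \frac{1}{2} = 294 \cdot 0 = 0$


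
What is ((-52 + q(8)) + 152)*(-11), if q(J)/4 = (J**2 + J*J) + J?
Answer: -7084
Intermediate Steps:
q(J) = 4*J + 8*J**2 (q(J) = 4*((J**2 + J*J) + J) = 4*((J**2 + J**2) + J) = 4*(2*J**2 + J) = 4*(J + 2*J**2) = 4*J + 8*J**2)
((-52 + q(8)) + 152)*(-11) = ((-52 + 4*8*(1 + 2*8)) + 152)*(-11) = ((-52 + 4*8*(1 + 16)) + 152)*(-11) = ((-52 + 4*8*17) + 152)*(-11) = ((-52 + 544) + 152)*(-11) = (492 + 152)*(-11) = 644*(-11) = -7084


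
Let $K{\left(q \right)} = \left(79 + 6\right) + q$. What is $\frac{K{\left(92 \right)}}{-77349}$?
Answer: $- \frac{1}{437} \approx -0.0022883$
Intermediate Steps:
$K{\left(q \right)} = 85 + q$
$\frac{K{\left(92 \right)}}{-77349} = \frac{85 + 92}{-77349} = 177 \left(- \frac{1}{77349}\right) = - \frac{1}{437}$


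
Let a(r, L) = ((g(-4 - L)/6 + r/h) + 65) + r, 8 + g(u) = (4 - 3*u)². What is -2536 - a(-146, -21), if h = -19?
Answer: -322565/114 ≈ -2829.5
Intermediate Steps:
g(u) = -8 + (4 - 3*u)²
a(r, L) = 191/3 + (-16 - 3*L)²/6 + 18*r/19 (a(r, L) = (((-8 + (-4 + 3*(-4 - L))²)/6 + r/(-19)) + 65) + r = (((-8 + (-4 + (-12 - 3*L))²)*(⅙) + r*(-1/19)) + 65) + r = (((-8 + (-16 - 3*L)²)*(⅙) - r/19) + 65) + r = (((-4/3 + (-16 - 3*L)²/6) - r/19) + 65) + r = ((-4/3 - r/19 + (-16 - 3*L)²/6) + 65) + r = (191/3 - r/19 + (-16 - 3*L)²/6) + r = 191/3 + (-16 - 3*L)²/6 + 18*r/19)
-2536 - a(-146, -21) = -2536 - (191/3 + (16 + 3*(-21))²/6 + (18/19)*(-146)) = -2536 - (191/3 + (16 - 63)²/6 - 2628/19) = -2536 - (191/3 + (⅙)*(-47)² - 2628/19) = -2536 - (191/3 + (⅙)*2209 - 2628/19) = -2536 - (191/3 + 2209/6 - 2628/19) = -2536 - 1*33461/114 = -2536 - 33461/114 = -322565/114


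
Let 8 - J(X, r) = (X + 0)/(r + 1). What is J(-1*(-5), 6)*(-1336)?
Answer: -68136/7 ≈ -9733.7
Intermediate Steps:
J(X, r) = 8 - X/(1 + r) (J(X, r) = 8 - (X + 0)/(r + 1) = 8 - X/(1 + r))
J(-1*(-5), 6)*(-1336) = ((8 - (-1)*(-5) + 8*6)/(1 + 6))*(-1336) = ((8 - 1*5 + 48)/7)*(-1336) = ((8 - 5 + 48)/7)*(-1336) = ((⅐)*51)*(-1336) = (51/7)*(-1336) = -68136/7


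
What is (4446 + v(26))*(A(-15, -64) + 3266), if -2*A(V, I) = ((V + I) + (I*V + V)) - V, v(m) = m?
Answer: 12635636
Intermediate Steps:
A(V, I) = -I/2 - V/2 - I*V/2 (A(V, I) = -(((V + I) + (I*V + V)) - V)/2 = -(((I + V) + (V + I*V)) - V)/2 = -((I + 2*V + I*V) - V)/2 = -(I + V + I*V)/2 = -I/2 - V/2 - I*V/2)
(4446 + v(26))*(A(-15, -64) + 3266) = (4446 + 26)*((-½*(-64) - ½*(-15) - ½*(-64)*(-15)) + 3266) = 4472*((32 + 15/2 - 480) + 3266) = 4472*(-881/2 + 3266) = 4472*(5651/2) = 12635636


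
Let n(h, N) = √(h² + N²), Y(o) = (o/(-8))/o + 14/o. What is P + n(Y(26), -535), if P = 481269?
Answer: 481269 + √3095811449/104 ≈ 4.8180e+5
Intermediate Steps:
Y(o) = -⅛ + 14/o (Y(o) = (o*(-⅛))/o + 14/o = (-o/8)/o + 14/o = -⅛ + 14/o)
n(h, N) = √(N² + h²)
P + n(Y(26), -535) = 481269 + √((-535)² + ((⅛)*(112 - 1*26)/26)²) = 481269 + √(286225 + ((⅛)*(1/26)*(112 - 26))²) = 481269 + √(286225 + ((⅛)*(1/26)*86)²) = 481269 + √(286225 + (43/104)²) = 481269 + √(286225 + 1849/10816) = 481269 + √(3095811449/10816) = 481269 + √3095811449/104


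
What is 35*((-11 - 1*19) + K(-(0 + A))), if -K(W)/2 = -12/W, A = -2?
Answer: -630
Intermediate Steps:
K(W) = 24/W (K(W) = -(-24)/W = 24/W)
35*((-11 - 1*19) + K(-(0 + A))) = 35*((-11 - 1*19) + 24/((-(0 - 2)))) = 35*((-11 - 19) + 24/((-1*(-2)))) = 35*(-30 + 24/2) = 35*(-30 + 24*(½)) = 35*(-30 + 12) = 35*(-18) = -630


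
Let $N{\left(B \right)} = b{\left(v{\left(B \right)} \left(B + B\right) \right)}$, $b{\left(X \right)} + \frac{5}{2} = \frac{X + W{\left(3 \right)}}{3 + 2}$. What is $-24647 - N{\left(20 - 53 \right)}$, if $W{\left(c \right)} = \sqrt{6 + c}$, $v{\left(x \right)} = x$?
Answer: $- \frac{250807}{10} \approx -25081.0$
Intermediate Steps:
$b{\left(X \right)} = - \frac{19}{10} + \frac{X}{5}$ ($b{\left(X \right)} = - \frac{5}{2} + \frac{X + \sqrt{6 + 3}}{3 + 2} = - \frac{5}{2} + \frac{X + \sqrt{9}}{5} = - \frac{5}{2} + \left(X + 3\right) \frac{1}{5} = - \frac{5}{2} + \left(3 + X\right) \frac{1}{5} = - \frac{5}{2} + \left(\frac{3}{5} + \frac{X}{5}\right) = - \frac{19}{10} + \frac{X}{5}$)
$N{\left(B \right)} = - \frac{19}{10} + \frac{2 B^{2}}{5}$ ($N{\left(B \right)} = - \frac{19}{10} + \frac{B \left(B + B\right)}{5} = - \frac{19}{10} + \frac{B 2 B}{5} = - \frac{19}{10} + \frac{2 B^{2}}{5}$)
$-24647 - N{\left(20 - 53 \right)} = -24647 - \left(- \frac{19}{10} + \frac{2 \left(20 - 53\right)^{2}}{5}\right) = -24647 - \left(- \frac{19}{10} + \frac{2 \left(-33\right)^{2}}{5}\right) = -24647 - \left(- \frac{19}{10} + \frac{2}{5} \cdot 1089\right) = -24647 - \left(- \frac{19}{10} + \frac{2178}{5}\right) = -24647 - \frac{4337}{10} = - \frac{250807}{10}$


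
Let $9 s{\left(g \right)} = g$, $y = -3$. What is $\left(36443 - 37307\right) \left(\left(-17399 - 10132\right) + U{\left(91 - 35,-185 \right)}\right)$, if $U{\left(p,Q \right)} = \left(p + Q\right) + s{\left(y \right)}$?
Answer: $23898528$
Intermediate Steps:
$s{\left(g \right)} = \frac{g}{9}$
$U{\left(p,Q \right)} = - \frac{1}{3} + Q + p$ ($U{\left(p,Q \right)} = \left(p + Q\right) + \frac{1}{9} \left(-3\right) = \left(Q + p\right) - \frac{1}{3} = - \frac{1}{3} + Q + p$)
$\left(36443 - 37307\right) \left(\left(-17399 - 10132\right) + U{\left(91 - 35,-185 \right)}\right) = \left(36443 - 37307\right) \left(\left(-17399 - 10132\right) - \frac{388}{3}\right) = - 864 \left(-27531 - \frac{388}{3}\right) = \left(-864\right) \left(- \frac{82981}{3}\right) = 23898528$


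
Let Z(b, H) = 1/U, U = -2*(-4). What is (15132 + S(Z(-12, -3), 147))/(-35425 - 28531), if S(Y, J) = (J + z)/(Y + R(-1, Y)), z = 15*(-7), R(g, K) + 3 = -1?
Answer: -117189/495659 ≈ -0.23643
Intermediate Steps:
R(g, K) = -4 (R(g, K) = -3 - 1 = -4)
U = 8
z = -105
Z(b, H) = 1/8
S(Y, J) = (-105 + J)/(-4 + Y) (S(Y, J) = (J - 105)/(Y - 4) = (-105 + J)/(-4 + Y))
(15132 + S(Z(-12, -3), 147))/(-35425 - 28531) = (15132 + (-105 + 147)/(-4 + 1/8))/(-35425 - 28531) = (15132 + 42/(-31/8))/(-63956) = (15132 - 8/31*42)*(-1/63956) = (15132 - 336/31)*(-1/63956) = (468756/31)*(-1/63956) = -117189/495659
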